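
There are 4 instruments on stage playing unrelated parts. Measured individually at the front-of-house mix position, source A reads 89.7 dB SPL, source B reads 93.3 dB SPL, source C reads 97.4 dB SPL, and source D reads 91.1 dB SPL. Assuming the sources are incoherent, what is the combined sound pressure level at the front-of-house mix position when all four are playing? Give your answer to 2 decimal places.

99.94 dB SPL

Add the sources as powers (linear), then convert back to dB:
L_total = 10·log₁₀(10^(89.7/10) + 10^(93.3/10) + 10^(97.4/10) + 10^(91.1/10)) = 10·log₁₀(9855000000) = 99.94 dB SPL.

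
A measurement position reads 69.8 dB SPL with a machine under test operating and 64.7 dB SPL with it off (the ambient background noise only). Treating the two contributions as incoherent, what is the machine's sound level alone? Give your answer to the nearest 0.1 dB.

Background correction is a power subtraction:
L_src = 10·log₁₀(10^(69.8/10) − 10^(64.7/10)) = 10·log₁₀(6599000) = 68.2 dB SPL.

68.2 dB SPL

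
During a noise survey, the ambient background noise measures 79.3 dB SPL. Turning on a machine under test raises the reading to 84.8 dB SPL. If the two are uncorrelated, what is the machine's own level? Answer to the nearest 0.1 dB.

Subtract intensities: L_src = 10·log₁₀(10^(L_total/10) − 10^(L_bg/10)).
L_src = 10·log₁₀(10^(84.8/10) − 10^(79.3/10)) = 10·log₁₀(216900000) = 83.4 dB SPL.

83.4 dB SPL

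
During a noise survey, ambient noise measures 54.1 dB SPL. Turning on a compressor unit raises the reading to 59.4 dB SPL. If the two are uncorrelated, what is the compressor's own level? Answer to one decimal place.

Remove the background by subtracting linear intensities:
L_src = 10·log₁₀(10^(59.4/10) − 10^(54.1/10)) = 10·log₁₀(613900) = 57.9 dB SPL.

57.9 dB SPL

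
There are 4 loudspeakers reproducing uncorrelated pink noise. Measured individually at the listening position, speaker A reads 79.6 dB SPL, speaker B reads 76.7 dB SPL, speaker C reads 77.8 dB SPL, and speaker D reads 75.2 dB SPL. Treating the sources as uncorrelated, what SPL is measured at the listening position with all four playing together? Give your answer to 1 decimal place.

83.6 dB SPL

Incoherent sources sum as intensities:
L_total = 10·log₁₀(10^(79.6/10) + 10^(76.7/10) + 10^(77.8/10) + 10^(75.2/10)) = 10·log₁₀(231300000) = 83.6 dB SPL.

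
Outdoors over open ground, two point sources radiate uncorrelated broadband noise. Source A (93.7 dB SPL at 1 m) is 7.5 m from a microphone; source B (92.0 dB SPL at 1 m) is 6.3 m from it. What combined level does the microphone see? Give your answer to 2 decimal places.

At the listener: L_A = 93.7 − 20·log₁₀(7.5) = 76.199 dB; L_B = 92.0 − 20·log₁₀(6.3) = 76.013 dB.
Combined: 10·log₁₀(10^(76.199/10)+10^(76.013/10)) = 79.12 dB SPL.

79.12 dB SPL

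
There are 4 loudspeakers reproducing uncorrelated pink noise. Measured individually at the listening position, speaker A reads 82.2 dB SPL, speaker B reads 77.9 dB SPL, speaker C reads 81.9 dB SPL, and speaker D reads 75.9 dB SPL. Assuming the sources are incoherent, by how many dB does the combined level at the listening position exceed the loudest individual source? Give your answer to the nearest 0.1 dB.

Add the sources as powers (linear), then convert back to dB:
L_total = 10·log₁₀(10^(82.2/10) + 10^(77.9/10) + 10^(81.9/10) + 10^(75.9/10)) = 86.25 dB SPL.
Excess over the loudest (82.2 dB): 86.25 − 82.2 = 4.0 dB.

4.0 dB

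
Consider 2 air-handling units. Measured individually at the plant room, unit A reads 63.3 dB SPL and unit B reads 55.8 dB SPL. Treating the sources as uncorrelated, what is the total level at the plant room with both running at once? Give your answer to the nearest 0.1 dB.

64.0 dB SPL

Incoherent sources sum as intensities:
L_total = 10·log₁₀(10^(63.3/10) + 10^(55.8/10)) = 10·log₁₀(2518000) = 64.0 dB SPL.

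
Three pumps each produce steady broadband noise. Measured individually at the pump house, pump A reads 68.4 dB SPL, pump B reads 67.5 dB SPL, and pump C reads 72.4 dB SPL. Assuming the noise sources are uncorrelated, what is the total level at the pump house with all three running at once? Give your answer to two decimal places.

Add the sources as powers (linear), then convert back to dB:
L_total = 10·log₁₀(10^(68.4/10) + 10^(67.5/10) + 10^(72.4/10)) = 10·log₁₀(29920000) = 74.76 dB SPL.

74.76 dB SPL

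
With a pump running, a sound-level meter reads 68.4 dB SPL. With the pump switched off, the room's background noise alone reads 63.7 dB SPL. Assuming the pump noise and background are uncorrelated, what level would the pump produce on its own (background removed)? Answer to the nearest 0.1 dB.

Background correction is a power subtraction:
L_src = 10·log₁₀(10^(68.4/10) − 10^(63.7/10)) = 10·log₁₀(4574000) = 66.6 dB SPL.

66.6 dB SPL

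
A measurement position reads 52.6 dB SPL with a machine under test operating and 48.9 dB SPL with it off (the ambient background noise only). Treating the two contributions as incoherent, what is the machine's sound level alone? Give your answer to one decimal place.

Subtract intensities: L_src = 10·log₁₀(10^(L_total/10) − 10^(L_bg/10)).
L_src = 10·log₁₀(10^(52.6/10) − 10^(48.9/10)) = 10·log₁₀(104300) = 50.2 dB SPL.

50.2 dB SPL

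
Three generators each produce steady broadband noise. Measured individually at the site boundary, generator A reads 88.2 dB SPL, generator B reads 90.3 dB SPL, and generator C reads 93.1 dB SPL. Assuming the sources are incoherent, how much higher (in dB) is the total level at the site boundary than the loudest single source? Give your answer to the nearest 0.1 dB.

2.7 dB

Add the sources as powers (linear), then convert back to dB:
L_total = 10·log₁₀(10^(88.2/10) + 10^(90.3/10) + 10^(93.1/10)) = 95.77 dB SPL.
Excess over the loudest (93.1 dB): 95.77 − 93.1 = 2.7 dB.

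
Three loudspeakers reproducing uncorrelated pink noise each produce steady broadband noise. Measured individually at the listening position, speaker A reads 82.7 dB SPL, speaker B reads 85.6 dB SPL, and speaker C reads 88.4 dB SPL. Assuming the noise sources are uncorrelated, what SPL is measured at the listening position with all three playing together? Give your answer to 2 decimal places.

Add the sources as powers (linear), then convert back to dB:
L_total = 10·log₁₀(10^(82.7/10) + 10^(85.6/10) + 10^(88.4/10)) = 10·log₁₀(1241000000) = 90.94 dB SPL.

90.94 dB SPL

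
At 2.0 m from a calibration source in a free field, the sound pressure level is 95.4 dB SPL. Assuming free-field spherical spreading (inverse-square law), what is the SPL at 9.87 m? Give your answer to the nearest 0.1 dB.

Free-field point source: level drops by 20·log₁₀ of the distance ratio.
ΔL = −20·log₁₀(9.87/2.0) = -13.87 dB, so L₂ = 95.4 + (-13.87) = 81.5 dB SPL.

81.5 dB SPL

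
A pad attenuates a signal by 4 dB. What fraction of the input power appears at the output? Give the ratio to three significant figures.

Power ratio = 10^(dB/10).
10^(-4/10) = 10^(-0.4000) = 0.398.

0.398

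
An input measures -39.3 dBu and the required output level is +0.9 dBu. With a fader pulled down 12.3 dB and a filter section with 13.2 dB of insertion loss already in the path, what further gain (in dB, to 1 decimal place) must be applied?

The required make-up gain is the shortfall in the dB sum.
G = +0.9 − (-39.3) + 12.3 + 13.2 = 65.7 dB.

65.7 dB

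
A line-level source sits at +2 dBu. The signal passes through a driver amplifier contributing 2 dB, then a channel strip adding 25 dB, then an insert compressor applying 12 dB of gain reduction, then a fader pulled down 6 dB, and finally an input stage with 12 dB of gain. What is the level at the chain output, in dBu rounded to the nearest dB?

In dB, series stages simply add:
+2 + 2 + 25 − 12 − 6 + 12 = +23 dBu.

+23 dBu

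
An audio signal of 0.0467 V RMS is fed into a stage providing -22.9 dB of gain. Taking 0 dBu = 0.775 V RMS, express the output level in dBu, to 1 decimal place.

Input level: 20·log₁₀(0.0467/0.775) = -24.40 dBu.
Output: -24.40 − 22.9 = -47.3 dBu.

-47.3 dBu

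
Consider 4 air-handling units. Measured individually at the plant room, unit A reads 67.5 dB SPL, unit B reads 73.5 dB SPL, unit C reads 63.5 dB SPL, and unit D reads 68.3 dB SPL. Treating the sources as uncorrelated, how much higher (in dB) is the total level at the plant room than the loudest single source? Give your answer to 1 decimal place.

2.2 dB

Add the sources as powers (linear), then convert back to dB:
L_total = 10·log₁₀(10^(67.5/10) + 10^(73.5/10) + 10^(63.5/10) + 10^(68.3/10)) = 75.68 dB SPL.
Excess over the loudest (73.5 dB): 75.68 − 73.5 = 2.2 dB.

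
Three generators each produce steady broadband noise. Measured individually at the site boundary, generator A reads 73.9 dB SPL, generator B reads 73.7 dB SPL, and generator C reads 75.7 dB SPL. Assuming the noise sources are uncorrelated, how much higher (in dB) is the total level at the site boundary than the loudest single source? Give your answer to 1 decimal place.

Uncorrelated sources add in intensity (power), not in dB.
L_total = 10·log₁₀(10^(73.9/10) + 10^(73.7/10) + 10^(75.7/10)) = 79.30 dB SPL.
Excess over the loudest (75.7 dB): 79.30 − 75.7 = 3.6 dB.

3.6 dB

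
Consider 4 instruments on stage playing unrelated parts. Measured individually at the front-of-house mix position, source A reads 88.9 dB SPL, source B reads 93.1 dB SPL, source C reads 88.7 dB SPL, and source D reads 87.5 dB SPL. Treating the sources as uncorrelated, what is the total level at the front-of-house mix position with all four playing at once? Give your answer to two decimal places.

Add the sources as powers (linear), then convert back to dB:
L_total = 10·log₁₀(10^(88.9/10) + 10^(93.1/10) + 10^(88.7/10) + 10^(87.5/10)) = 10·log₁₀(4122000000) = 96.15 dB SPL.

96.15 dB SPL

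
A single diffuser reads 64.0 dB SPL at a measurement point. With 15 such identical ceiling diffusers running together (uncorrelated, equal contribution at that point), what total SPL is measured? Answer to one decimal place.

15 equal incoherent sources raise the level by 10·log₁₀(15) = 11.76 dB.
L_total = 64.0 + 11.76 = 75.8 dB SPL.

75.8 dB SPL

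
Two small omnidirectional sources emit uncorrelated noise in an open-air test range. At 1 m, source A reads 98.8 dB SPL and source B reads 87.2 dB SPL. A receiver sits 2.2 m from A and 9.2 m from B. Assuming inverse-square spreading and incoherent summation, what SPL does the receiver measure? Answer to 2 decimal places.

At the listener: L_A = 98.8 − 20·log₁₀(2.2) = 91.952 dB; L_B = 87.2 − 20·log₁₀(9.2) = 67.924 dB.
Combined: 10·log₁₀(10^(91.952/10)+10^(67.924/10)) = 91.97 dB SPL.

91.97 dB SPL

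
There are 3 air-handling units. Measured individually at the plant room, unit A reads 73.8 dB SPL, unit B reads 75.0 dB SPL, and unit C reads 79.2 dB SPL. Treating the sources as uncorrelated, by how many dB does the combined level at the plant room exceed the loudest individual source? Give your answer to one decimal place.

2.2 dB

Add the sources as powers (linear), then convert back to dB:
L_total = 10·log₁₀(10^(73.8/10) + 10^(75.0/10) + 10^(79.2/10)) = 81.42 dB SPL.
Excess over the loudest (79.2 dB): 81.42 − 79.2 = 2.2 dB.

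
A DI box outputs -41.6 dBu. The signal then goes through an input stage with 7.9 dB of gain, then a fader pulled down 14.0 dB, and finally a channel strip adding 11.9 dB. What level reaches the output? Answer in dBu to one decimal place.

Gain stages sum in dB:
-41.6 + 7.9 − 14.0 + 11.9 = -35.8 dBu.

-35.8 dBu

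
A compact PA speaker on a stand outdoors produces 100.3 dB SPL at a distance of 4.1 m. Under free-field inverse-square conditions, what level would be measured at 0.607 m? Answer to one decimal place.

Inverse-square spreading gives ΔL = −20·log₁₀(d₂/d₁).
ΔL = −20·log₁₀(0.607/4.1) = 16.59 dB, so L₂ = 100.3 + (16.59) = 116.9 dB SPL.

116.9 dB SPL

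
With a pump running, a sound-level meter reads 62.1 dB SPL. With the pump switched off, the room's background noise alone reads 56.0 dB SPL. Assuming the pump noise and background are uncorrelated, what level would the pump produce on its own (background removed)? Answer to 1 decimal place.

60.9 dB SPL

Subtract intensities: L_src = 10·log₁₀(10^(L_total/10) − 10^(L_bg/10)).
L_src = 10·log₁₀(10^(62.1/10) − 10^(56.0/10)) = 10·log₁₀(1224000) = 60.9 dB SPL.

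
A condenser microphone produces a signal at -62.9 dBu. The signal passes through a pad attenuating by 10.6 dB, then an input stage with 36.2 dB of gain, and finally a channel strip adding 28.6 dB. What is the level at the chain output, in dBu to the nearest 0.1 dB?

-8.7 dBu

Gain stages sum in dB:
-62.9 − 10.6 + 36.2 + 28.6 = -8.7 dBu.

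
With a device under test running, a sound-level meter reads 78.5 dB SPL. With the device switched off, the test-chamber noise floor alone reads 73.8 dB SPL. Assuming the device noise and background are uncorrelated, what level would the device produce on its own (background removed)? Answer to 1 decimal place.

Remove the background by subtracting linear intensities:
L_src = 10·log₁₀(10^(78.5/10) − 10^(73.8/10)) = 10·log₁₀(46810000) = 76.7 dB SPL.

76.7 dB SPL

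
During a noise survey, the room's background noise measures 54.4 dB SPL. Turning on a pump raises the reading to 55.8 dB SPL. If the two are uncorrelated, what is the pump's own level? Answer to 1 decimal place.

50.2 dB SPL

Background correction is a power subtraction:
L_src = 10·log₁₀(10^(55.8/10) − 10^(54.4/10)) = 10·log₁₀(104800) = 50.2 dB SPL.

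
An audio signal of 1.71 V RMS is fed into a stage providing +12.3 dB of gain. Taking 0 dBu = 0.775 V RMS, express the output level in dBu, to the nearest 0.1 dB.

+19.2 dBu

Input level: 20·log₁₀(1.71/0.775) = 6.87 dBu.
Output: 6.87 + 12.3 = +19.2 dBu.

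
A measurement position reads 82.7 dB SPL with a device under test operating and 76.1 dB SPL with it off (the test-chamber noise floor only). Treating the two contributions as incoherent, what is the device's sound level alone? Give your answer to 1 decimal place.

81.6 dB SPL

Subtract intensities: L_src = 10·log₁₀(10^(L_total/10) − 10^(L_bg/10)).
L_src = 10·log₁₀(10^(82.7/10) − 10^(76.1/10)) = 10·log₁₀(145500000) = 81.6 dB SPL.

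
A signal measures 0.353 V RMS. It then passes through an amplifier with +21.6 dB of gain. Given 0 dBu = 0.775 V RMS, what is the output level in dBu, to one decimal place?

Input level: 20·log₁₀(0.353/0.775) = -6.83 dBu.
Output: -6.83 + 21.6 = +14.8 dBu.

+14.8 dBu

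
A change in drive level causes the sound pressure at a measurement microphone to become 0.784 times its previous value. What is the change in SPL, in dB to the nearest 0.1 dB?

-2.1 dB

SPL change from a pressure ratio uses the 20·log₁₀ form:
20·log₁₀(0.784) = -2.1 dB.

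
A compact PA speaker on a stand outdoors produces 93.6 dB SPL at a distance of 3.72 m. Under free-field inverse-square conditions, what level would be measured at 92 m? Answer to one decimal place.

65.7 dB SPL

Free-field point source: level drops by 20·log₁₀ of the distance ratio.
ΔL = −20·log₁₀(92/3.72) = -27.86 dB, so L₂ = 93.6 + (-27.86) = 65.7 dB SPL.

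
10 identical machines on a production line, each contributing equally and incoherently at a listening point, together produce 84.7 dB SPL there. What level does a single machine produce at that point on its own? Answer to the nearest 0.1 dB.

74.7 dB SPL

10 equal incoherent sources add 10·log₁₀(10) = 10.00 dB over one source.
L_one = 84.7 − 10.00 = 74.7 dB SPL.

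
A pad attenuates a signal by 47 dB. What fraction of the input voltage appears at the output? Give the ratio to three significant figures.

0.00447

Voltage ratio = 10^(dB/20).
10^(-47/20) = 10^(-2.350) = 0.00447.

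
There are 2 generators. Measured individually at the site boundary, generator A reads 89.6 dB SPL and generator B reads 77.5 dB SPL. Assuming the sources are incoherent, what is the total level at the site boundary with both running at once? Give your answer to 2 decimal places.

Add the sources as powers (linear), then convert back to dB:
L_total = 10·log₁₀(10^(89.6/10) + 10^(77.5/10)) = 10·log₁₀(968200000) = 89.86 dB SPL.

89.86 dB SPL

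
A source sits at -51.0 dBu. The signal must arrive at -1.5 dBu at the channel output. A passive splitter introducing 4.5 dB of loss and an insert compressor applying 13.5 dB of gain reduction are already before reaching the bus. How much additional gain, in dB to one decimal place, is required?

67.5 dB

The required make-up gain is the shortfall in the dB sum.
G = -1.5 − (-51.0) + 4.5 + 13.5 = 67.5 dB.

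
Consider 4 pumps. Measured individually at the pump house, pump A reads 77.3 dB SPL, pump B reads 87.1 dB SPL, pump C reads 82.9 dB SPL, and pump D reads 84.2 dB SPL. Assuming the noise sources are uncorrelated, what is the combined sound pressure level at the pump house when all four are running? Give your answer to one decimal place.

90.1 dB SPL

Uncorrelated sources add in intensity (power), not in dB.
L_total = 10·log₁₀(10^(77.3/10) + 10^(87.1/10) + 10^(82.9/10) + 10^(84.2/10)) = 10·log₁₀(1025000000) = 90.1 dB SPL.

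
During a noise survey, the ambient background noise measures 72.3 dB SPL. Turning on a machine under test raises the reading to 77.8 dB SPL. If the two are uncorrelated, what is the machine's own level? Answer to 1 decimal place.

Background correction is a power subtraction:
L_src = 10·log₁₀(10^(77.8/10) − 10^(72.3/10)) = 10·log₁₀(43270000) = 76.4 dB SPL.

76.4 dB SPL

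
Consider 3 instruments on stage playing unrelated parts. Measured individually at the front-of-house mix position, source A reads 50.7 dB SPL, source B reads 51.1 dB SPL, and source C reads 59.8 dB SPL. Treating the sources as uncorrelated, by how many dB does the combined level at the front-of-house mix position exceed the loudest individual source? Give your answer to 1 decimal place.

1.0 dB

Add the sources as powers (linear), then convert back to dB:
L_total = 10·log₁₀(10^(50.7/10) + 10^(51.1/10) + 10^(59.8/10)) = 60.80 dB SPL.
Excess over the loudest (59.8 dB): 60.80 − 59.8 = 1.0 dB.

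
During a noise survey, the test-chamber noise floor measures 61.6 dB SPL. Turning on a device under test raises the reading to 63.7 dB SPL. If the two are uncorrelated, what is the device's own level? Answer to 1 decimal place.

59.5 dB SPL

Subtract intensities: L_src = 10·log₁₀(10^(L_total/10) − 10^(L_bg/10)).
L_src = 10·log₁₀(10^(63.7/10) − 10^(61.6/10)) = 10·log₁₀(898800) = 59.5 dB SPL.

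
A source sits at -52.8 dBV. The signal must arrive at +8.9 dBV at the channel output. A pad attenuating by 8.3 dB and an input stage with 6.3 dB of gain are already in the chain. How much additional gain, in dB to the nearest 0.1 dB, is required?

63.7 dB

The required make-up gain is the shortfall in the dB sum.
G = +8.9 − (-52.8) + 8.3 − 6.3 = 63.7 dB.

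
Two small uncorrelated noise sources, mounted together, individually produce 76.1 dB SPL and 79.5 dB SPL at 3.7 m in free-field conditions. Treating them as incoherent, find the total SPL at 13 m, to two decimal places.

Combined at 3.7 m: 10·log₁₀(10^(76.1/10)+10^(79.5/10)) = 81.135 dB SPL.
Then apply −20·log₁₀(13/3.7) = -10.915 dB → 70.22 dB SPL.

70.22 dB SPL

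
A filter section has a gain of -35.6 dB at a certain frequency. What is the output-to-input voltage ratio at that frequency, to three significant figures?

0.0166

Voltage ratio = 10^(dB/20).
10^(-35.6/20) = 10^(-1.780) = 0.0166.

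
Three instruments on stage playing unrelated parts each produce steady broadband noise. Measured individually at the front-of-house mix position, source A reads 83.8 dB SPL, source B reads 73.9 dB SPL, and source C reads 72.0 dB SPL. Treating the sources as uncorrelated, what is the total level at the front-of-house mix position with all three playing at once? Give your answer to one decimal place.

Add the sources as powers (linear), then convert back to dB:
L_total = 10·log₁₀(10^(83.8/10) + 10^(73.9/10) + 10^(72.0/10)) = 10·log₁₀(280300000) = 84.5 dB SPL.

84.5 dB SPL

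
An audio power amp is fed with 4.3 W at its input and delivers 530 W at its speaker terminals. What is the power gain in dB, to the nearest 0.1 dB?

20.9 dB

For a power ratio, dB = 10·log₁₀(P₂/P₁).
10·log₁₀(530/4.3) = 10·log₁₀(123.3) = 20.9 dB.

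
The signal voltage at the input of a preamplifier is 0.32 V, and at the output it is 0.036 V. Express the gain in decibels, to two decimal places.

Voltage is an amplitude quantity, so gain = 20·log₁₀(V_out/V_in).
20·log₁₀(0.036/0.32) = 20·log₁₀(0.1125) = -18.98 dB.

-18.98 dB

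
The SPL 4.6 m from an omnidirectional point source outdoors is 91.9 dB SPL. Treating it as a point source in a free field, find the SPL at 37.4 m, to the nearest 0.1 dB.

73.7 dB SPL

Free-field point source: level drops by 20·log₁₀ of the distance ratio.
ΔL = −20·log₁₀(37.4/4.6) = -18.20 dB, so L₂ = 91.9 + (-18.20) = 73.7 dB SPL.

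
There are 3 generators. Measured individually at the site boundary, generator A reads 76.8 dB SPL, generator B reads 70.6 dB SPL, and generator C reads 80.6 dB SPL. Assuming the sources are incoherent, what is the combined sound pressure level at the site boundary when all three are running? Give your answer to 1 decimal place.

Add the sources as powers (linear), then convert back to dB:
L_total = 10·log₁₀(10^(76.8/10) + 10^(70.6/10) + 10^(80.6/10)) = 10·log₁₀(174200000) = 82.4 dB SPL.

82.4 dB SPL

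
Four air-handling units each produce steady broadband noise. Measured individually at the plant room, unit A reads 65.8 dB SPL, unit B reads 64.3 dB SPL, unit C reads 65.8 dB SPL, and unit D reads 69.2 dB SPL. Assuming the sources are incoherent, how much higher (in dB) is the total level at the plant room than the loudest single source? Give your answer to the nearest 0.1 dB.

Uncorrelated sources add in intensity (power), not in dB.
L_total = 10·log₁₀(10^(65.8/10) + 10^(64.3/10) + 10^(65.8/10) + 10^(69.2/10)) = 72.70 dB SPL.
Excess over the loudest (69.2 dB): 72.70 − 69.2 = 3.5 dB.

3.5 dB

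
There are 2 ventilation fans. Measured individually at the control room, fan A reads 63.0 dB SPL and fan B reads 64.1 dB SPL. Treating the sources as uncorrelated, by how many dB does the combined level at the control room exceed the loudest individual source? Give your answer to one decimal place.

Uncorrelated sources add in intensity (power), not in dB.
L_total = 10·log₁₀(10^(63.0/10) + 10^(64.1/10)) = 66.60 dB SPL.
Excess over the loudest (64.1 dB): 66.60 − 64.1 = 2.5 dB.

2.5 dB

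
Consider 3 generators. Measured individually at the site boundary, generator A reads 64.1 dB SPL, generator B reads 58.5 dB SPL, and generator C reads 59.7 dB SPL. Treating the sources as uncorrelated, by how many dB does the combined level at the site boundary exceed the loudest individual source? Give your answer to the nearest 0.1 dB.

2.1 dB

Incoherent sources sum as intensities:
L_total = 10·log₁₀(10^(64.1/10) + 10^(58.5/10) + 10^(59.7/10)) = 66.24 dB SPL.
Excess over the loudest (64.1 dB): 66.24 − 64.1 = 2.1 dB.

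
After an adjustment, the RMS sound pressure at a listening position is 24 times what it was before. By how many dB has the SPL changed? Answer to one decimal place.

Sound pressure is an amplitude quantity: ΔL = 20·log₁₀(p₂/p₁).
20·log₁₀(24) = 27.6 dB.

27.6 dB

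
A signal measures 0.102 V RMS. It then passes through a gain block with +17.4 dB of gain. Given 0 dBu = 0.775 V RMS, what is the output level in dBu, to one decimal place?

-0.2 dBu

Input level: 20·log₁₀(0.102/0.775) = -17.61 dBu.
Output: -17.61 + 17.4 = -0.2 dBu.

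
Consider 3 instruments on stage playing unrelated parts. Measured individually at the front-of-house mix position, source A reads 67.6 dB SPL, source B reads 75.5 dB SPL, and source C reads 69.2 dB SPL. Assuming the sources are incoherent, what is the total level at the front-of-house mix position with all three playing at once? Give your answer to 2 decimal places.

Uncorrelated sources add in intensity (power), not in dB.
L_total = 10·log₁₀(10^(67.6/10) + 10^(75.5/10) + 10^(69.2/10)) = 10·log₁₀(49550000) = 76.95 dB SPL.

76.95 dB SPL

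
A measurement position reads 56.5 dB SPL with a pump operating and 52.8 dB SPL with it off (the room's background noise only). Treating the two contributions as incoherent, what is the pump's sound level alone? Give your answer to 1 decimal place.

Remove the background by subtracting linear intensities:
L_src = 10·log₁₀(10^(56.5/10) − 10^(52.8/10)) = 10·log₁₀(256100) = 54.1 dB SPL.

54.1 dB SPL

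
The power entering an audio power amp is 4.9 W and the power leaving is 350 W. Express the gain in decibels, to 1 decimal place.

18.5 dB

Power ratio → dB uses the 10·log₁₀ form:
10·log₁₀(350/4.9) = 10·log₁₀(71.43) = 18.5 dB.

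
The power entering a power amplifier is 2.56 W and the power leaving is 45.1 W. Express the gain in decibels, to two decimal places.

For a power ratio, dB = 10·log₁₀(P₂/P₁).
10·log₁₀(45.1/2.56) = 10·log₁₀(17.62) = 12.46 dB.

12.46 dB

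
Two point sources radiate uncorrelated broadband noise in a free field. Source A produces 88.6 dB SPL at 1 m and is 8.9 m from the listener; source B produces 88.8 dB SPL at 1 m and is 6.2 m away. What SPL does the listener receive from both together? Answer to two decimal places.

At the listener: L_A = 88.6 − 20·log₁₀(8.9) = 69.612 dB; L_B = 88.8 − 20·log₁₀(6.2) = 72.952 dB.
Combined: 10·log₁₀(10^(69.612/10)+10^(72.952/10)) = 74.61 dB SPL.

74.61 dB SPL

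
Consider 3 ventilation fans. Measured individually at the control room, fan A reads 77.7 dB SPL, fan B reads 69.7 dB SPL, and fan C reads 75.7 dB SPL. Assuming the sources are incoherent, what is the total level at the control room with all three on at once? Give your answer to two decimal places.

80.23 dB SPL

Incoherent sources sum as intensities:
L_total = 10·log₁₀(10^(77.7/10) + 10^(69.7/10) + 10^(75.7/10)) = 10·log₁₀(105400000) = 80.23 dB SPL.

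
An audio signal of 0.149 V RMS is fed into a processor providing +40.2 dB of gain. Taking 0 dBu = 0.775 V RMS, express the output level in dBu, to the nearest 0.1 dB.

Input level: 20·log₁₀(0.149/0.775) = -14.32 dBu.
Output: -14.32 + 40.2 = +25.9 dBu.

+25.9 dBu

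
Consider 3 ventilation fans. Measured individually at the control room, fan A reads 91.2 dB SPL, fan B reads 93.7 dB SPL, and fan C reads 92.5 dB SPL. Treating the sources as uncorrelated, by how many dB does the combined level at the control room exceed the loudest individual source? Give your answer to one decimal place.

3.7 dB

Uncorrelated sources add in intensity (power), not in dB.
L_total = 10·log₁₀(10^(91.2/10) + 10^(93.7/10) + 10^(92.5/10)) = 97.36 dB SPL.
Excess over the loudest (93.7 dB): 97.36 − 93.7 = 3.7 dB.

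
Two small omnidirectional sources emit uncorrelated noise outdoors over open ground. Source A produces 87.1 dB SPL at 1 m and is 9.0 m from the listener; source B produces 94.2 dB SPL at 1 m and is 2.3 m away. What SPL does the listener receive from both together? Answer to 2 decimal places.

87.02 dB SPL

At the listener: L_A = 87.1 − 20·log₁₀(9.0) = 68.015 dB; L_B = 94.2 − 20·log₁₀(2.3) = 86.965 dB.
Combined: 10·log₁₀(10^(68.015/10)+10^(86.965/10)) = 87.02 dB SPL.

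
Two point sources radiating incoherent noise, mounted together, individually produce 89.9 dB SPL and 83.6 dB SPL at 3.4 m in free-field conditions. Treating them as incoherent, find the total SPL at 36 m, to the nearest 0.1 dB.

70.3 dB SPL

Combined at 3.4 m: 10·log₁₀(10^(89.9/10)+10^(83.6/10)) = 90.81 dB SPL.
Then apply −20·log₁₀(36/3.4) = -20.50 dB → 70.3 dB SPL.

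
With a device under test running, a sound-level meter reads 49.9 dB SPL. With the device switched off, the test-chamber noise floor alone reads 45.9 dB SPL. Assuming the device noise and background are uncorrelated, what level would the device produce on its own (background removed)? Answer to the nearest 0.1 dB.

Subtract intensities: L_src = 10·log₁₀(10^(L_total/10) − 10^(L_bg/10)).
L_src = 10·log₁₀(10^(49.9/10) − 10^(45.9/10)) = 10·log₁₀(58820) = 47.7 dB SPL.

47.7 dB SPL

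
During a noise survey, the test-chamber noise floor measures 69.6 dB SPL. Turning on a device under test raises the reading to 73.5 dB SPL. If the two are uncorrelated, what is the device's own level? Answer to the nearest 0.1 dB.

Subtract intensities: L_src = 10·log₁₀(10^(L_total/10) − 10^(L_bg/10)).
L_src = 10·log₁₀(10^(73.5/10) − 10^(69.6/10)) = 10·log₁₀(13270000) = 71.2 dB SPL.

71.2 dB SPL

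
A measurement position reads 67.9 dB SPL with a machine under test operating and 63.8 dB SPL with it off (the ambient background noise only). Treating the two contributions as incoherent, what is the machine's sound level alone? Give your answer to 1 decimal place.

Subtract intensities: L_src = 10·log₁₀(10^(L_total/10) − 10^(L_bg/10)).
L_src = 10·log₁₀(10^(67.9/10) − 10^(63.8/10)) = 10·log₁₀(3767000) = 65.8 dB SPL.

65.8 dB SPL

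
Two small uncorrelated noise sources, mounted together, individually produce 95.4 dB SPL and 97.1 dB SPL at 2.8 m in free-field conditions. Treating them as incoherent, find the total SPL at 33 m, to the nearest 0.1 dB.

Combined at 2.8 m: 10·log₁₀(10^(95.4/10)+10^(97.1/10)) = 99.34 dB SPL.
Then apply −20·log₁₀(33/2.8) = -21.43 dB → 77.9 dB SPL.

77.9 dB SPL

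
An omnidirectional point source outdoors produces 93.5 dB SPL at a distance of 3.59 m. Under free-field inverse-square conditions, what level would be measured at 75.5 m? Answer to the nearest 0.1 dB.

Free-field point source: level drops by 20·log₁₀ of the distance ratio.
ΔL = −20·log₁₀(75.5/3.59) = -26.46 dB, so L₂ = 93.5 + (-26.46) = 67.0 dB SPL.

67.0 dB SPL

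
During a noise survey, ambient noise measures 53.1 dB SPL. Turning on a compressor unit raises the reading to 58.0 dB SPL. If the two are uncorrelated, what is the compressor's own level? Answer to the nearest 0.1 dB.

56.3 dB SPL

Background correction is a power subtraction:
L_src = 10·log₁₀(10^(58.0/10) − 10^(53.1/10)) = 10·log₁₀(426800) = 56.3 dB SPL.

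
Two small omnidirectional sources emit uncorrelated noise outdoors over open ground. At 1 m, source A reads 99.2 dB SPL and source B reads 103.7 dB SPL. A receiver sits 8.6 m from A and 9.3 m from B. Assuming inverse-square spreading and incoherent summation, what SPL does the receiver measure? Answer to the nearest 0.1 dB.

At the listener: L_A = 99.2 − 20·log₁₀(8.6) = 80.51 dB; L_B = 103.7 − 20·log₁₀(9.3) = 84.33 dB.
Combined: 10·log₁₀(10^(80.51/10)+10^(84.33/10)) = 85.8 dB SPL.

85.8 dB SPL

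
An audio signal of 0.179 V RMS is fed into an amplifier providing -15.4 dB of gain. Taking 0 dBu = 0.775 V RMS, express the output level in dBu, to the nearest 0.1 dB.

Input level: 20·log₁₀(0.179/0.775) = -12.73 dBu.
Output: -12.73 − 15.4 = -28.1 dBu.

-28.1 dBu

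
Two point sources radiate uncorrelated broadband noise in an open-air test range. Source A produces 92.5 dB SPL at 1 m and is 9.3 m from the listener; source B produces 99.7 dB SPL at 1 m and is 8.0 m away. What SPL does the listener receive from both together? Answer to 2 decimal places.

82.21 dB SPL

At the listener: L_A = 92.5 − 20·log₁₀(9.3) = 73.130 dB; L_B = 99.7 − 20·log₁₀(8.0) = 81.638 dB.
Combined: 10·log₁₀(10^(73.130/10)+10^(81.638/10)) = 82.21 dB SPL.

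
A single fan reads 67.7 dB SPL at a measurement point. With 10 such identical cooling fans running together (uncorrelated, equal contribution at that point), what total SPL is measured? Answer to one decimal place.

10 equal incoherent sources raise the level by 10·log₁₀(10) = 10.00 dB.
L_total = 67.7 + 10.00 = 77.7 dB SPL.

77.7 dB SPL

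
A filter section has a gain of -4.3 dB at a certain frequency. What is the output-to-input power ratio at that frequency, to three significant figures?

0.372

Power ratio = 10^(dB/10).
10^(-4.3/10) = 10^(-0.4300) = 0.372.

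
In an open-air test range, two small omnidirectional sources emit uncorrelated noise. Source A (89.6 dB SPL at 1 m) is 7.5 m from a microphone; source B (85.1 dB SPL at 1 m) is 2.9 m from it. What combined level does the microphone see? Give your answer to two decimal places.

At the listener: L_A = 89.6 − 20·log₁₀(7.5) = 72.099 dB; L_B = 85.1 − 20·log₁₀(2.9) = 75.852 dB.
Combined: 10·log₁₀(10^(72.099/10)+10^(75.852/10)) = 77.38 dB SPL.

77.38 dB SPL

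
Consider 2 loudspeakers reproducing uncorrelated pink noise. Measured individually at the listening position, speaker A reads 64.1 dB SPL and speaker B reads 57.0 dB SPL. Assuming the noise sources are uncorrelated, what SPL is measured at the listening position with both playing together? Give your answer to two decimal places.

Uncorrelated sources add in intensity (power), not in dB.
L_total = 10·log₁₀(10^(64.1/10) + 10^(57.0/10)) = 10·log₁₀(3072000) = 64.87 dB SPL.

64.87 dB SPL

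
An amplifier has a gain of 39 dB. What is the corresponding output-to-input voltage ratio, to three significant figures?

Voltage ratio = 10^(dB/20).
10^(39/20) = 10^(1.950) = 89.1.

89.1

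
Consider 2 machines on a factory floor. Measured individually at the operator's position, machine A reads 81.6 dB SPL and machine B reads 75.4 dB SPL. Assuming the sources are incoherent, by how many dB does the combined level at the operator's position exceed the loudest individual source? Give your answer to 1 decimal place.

0.9 dB

Uncorrelated sources add in intensity (power), not in dB.
L_total = 10·log₁₀(10^(81.6/10) + 10^(75.4/10)) = 82.53 dB SPL.
Excess over the loudest (81.6 dB): 82.53 − 81.6 = 0.9 dB.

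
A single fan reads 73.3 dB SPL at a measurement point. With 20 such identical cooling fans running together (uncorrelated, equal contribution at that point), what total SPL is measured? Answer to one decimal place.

86.3 dB SPL

20 equal incoherent sources raise the level by 10·log₁₀(20) = 13.01 dB.
L_total = 73.3 + 13.01 = 86.3 dB SPL.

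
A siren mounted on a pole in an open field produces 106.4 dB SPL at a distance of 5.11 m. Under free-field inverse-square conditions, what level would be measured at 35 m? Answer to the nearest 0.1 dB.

Free-field point source: level drops by 20·log₁₀ of the distance ratio.
ΔL = −20·log₁₀(35/5.11) = -16.71 dB, so L₂ = 106.4 + (-16.71) = 89.7 dB SPL.

89.7 dB SPL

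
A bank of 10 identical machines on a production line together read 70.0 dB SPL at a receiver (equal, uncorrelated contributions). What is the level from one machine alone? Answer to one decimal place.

60.0 dB SPL

10 equal incoherent sources add 10·log₁₀(10) = 10.00 dB over one source.
L_one = 70.0 − 10.00 = 60.0 dB SPL.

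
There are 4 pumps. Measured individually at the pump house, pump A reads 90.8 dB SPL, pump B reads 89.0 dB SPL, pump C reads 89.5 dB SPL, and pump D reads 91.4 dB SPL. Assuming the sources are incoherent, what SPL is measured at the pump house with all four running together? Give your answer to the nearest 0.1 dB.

Add the sources as powers (linear), then convert back to dB:
L_total = 10·log₁₀(10^(90.8/10) + 10^(89.0/10) + 10^(89.5/10) + 10^(91.4/10)) = 10·log₁₀(4268000000) = 96.3 dB SPL.

96.3 dB SPL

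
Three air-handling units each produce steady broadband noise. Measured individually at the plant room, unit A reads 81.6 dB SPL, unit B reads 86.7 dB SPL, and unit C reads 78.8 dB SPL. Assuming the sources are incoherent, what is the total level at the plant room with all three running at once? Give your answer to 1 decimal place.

Incoherent sources sum as intensities:
L_total = 10·log₁₀(10^(81.6/10) + 10^(86.7/10) + 10^(78.8/10)) = 10·log₁₀(688100000) = 88.4 dB SPL.

88.4 dB SPL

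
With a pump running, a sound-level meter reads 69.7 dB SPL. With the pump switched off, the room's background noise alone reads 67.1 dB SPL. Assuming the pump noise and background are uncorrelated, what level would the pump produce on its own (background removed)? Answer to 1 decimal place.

66.2 dB SPL

Remove the background by subtracting linear intensities:
L_src = 10·log₁₀(10^(69.7/10) − 10^(67.1/10)) = 10·log₁₀(4204000) = 66.2 dB SPL.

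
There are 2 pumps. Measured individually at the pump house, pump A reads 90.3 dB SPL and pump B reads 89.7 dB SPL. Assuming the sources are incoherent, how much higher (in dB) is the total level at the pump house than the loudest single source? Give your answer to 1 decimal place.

2.7 dB

Incoherent sources sum as intensities:
L_total = 10·log₁₀(10^(90.3/10) + 10^(89.7/10)) = 93.02 dB SPL.
Excess over the loudest (90.3 dB): 93.02 − 90.3 = 2.7 dB.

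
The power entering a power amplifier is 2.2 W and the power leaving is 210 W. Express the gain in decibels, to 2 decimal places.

19.80 dB

For a power ratio, dB = 10·log₁₀(P₂/P₁).
10·log₁₀(210/2.2) = 10·log₁₀(95.45) = 19.80 dB.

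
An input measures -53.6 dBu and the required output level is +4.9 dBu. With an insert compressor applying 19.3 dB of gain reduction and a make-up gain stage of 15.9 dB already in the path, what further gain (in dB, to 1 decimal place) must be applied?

The required make-up gain is the shortfall in the dB sum.
G = +4.9 − (-53.6) + 19.3 − 15.9 = 61.9 dB.

61.9 dB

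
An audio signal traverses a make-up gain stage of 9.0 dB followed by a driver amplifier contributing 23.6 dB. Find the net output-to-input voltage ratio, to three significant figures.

Net gain = 9.0 + 23.6 = 32.6 dB.
Voltage ratio = 10^(32.6/20) = 42.7.

42.7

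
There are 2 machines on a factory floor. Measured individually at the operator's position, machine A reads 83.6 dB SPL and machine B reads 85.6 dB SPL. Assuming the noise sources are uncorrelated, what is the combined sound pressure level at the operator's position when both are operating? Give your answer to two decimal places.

87.72 dB SPL

Uncorrelated sources add in intensity (power), not in dB.
L_total = 10·log₁₀(10^(83.6/10) + 10^(85.6/10)) = 10·log₁₀(592200000) = 87.72 dB SPL.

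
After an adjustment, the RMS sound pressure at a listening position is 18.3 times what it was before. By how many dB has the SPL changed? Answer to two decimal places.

25.25 dB

SPL change from a pressure ratio uses the 20·log₁₀ form:
20·log₁₀(18.3) = 25.25 dB.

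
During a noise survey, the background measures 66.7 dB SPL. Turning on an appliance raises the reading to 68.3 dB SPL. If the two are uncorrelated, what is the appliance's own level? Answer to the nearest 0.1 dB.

Remove the background by subtracting linear intensities:
L_src = 10·log₁₀(10^(68.3/10) − 10^(66.7/10)) = 10·log₁₀(2083000) = 63.2 dB SPL.

63.2 dB SPL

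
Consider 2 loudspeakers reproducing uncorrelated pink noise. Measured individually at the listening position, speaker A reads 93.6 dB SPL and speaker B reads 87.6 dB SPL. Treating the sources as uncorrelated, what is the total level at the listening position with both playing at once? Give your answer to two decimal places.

Add the sources as powers (linear), then convert back to dB:
L_total = 10·log₁₀(10^(93.6/10) + 10^(87.6/10)) = 10·log₁₀(2866000000) = 94.57 dB SPL.

94.57 dB SPL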